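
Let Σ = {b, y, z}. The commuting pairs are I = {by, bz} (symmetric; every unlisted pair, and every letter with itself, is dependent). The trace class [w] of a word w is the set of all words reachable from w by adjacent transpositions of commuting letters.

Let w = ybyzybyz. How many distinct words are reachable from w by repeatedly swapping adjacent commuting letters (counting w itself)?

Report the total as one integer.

0(y) covers ∅
1(b) covers ∅
2(y) covers 0:y
3(z) covers 2:y
4(y) covers 3:z
5(b) covers 1:b
6(y) covers 4:y
7(z) covers 6:y
floor of heap: 0:y, 1:b
completions by unplaced set U, small U first (add the entries for U minus each lowest piece of U):
  |U|=1: {5}:1  {7}:1
  |U|=2: {1,5}:1  {5,7}:2  {6,7}:1
  |U|=3: {1,5,7}:3  {4,6,7}:1  {5,6,7}:3
  |U|=4: {1,5,6,7}:6  {3,4,6,7}:1  {4,5,6,7}:4
  |U|=5: {1,4,5,6,7}:10  {2,3,4,6,7}:1  {3,4,5,6,7}:5
  |U|=6: {0,2,3,4,6,7}:1  {1,3,4,5,6,7}:15  {2,3,4,5,6,7}:6
  start at 0(y): 21
  start at 1(b): 7
sum over floor = 28

28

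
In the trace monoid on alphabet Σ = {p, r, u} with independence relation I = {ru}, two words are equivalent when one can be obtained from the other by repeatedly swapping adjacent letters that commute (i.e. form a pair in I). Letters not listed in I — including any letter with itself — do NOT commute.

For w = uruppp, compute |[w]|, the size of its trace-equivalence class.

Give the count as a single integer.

0(u) covers ∅
1(r) covers ∅
2(u) covers 0:u
3(p) covers 1:r, 2:u
4(p) covers 3:p
5(p) covers 4:p
floor of heap: 0:u, 1:r
completions by unplaced set U, small U first (add the entries for U minus each lowest piece of U):
  |U|=1: {5}:1
  |U|=2: {4,5}:1
  |U|=3: {3,4,5}:1
  |U|=4: {1,3,4,5}:1  {2,3,4,5}:1
  start at 0(u): 2
  start at 1(r): 1
sum over floor = 3

3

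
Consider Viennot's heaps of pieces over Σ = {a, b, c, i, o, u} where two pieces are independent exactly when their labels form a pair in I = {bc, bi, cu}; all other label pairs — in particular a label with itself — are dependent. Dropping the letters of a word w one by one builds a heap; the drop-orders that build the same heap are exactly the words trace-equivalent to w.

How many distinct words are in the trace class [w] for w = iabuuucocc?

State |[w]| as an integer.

5

piece 0:i — minimal
piece 1:a rests on {0:i}
piece 2:b rests on {1:a}
piece 3:u rests on {2:b}
piece 4:u rests on {3:u}
piece 5:u rests on {4:u}
piece 6:c rests on {1:a}
piece 7:o rests on {5:u, 6:c}
piece 8:c rests on {7:o}
piece 9:c rests on {8:c}
minimal pieces: {0:i}
ways to finish when only these pieces remain (= sum over removing one remaining piece with nothing left below it):
  1 left: {9}→1
  2 left: {8,9}→1
  3 left: {7,8,9}→1
  4 left: {5,7,8,9}→1  {6,7,8,9}→1
  5 left: {4,5,7,8,9}→1  {5,6,7,8,9}→2
  6 left: {3,4,5,7,8,9}→1  {4,5,6,7,8,9}→3
  7 left: {2,3,4,5,7,8,9}→1  {3,4,5,6,7,8,9}→4
  8 left: {2,3,4,5,6,7,8,9}→5
  placing 0:i first → 5 extensions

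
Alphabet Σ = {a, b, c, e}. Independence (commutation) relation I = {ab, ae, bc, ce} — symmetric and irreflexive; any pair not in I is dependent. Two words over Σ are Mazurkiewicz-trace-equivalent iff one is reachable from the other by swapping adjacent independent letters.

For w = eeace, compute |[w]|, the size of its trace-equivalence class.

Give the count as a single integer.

10

drop 0:e onto floor
drop 1:e onto {0:e}
drop 2:a onto floor
drop 3:c onto {2:a}
drop 4:e onto {1:e}
ground layer = {0:e, 2:a}
drop-orders for the pieces not yet dropped (sum over which currently-grounded one goes next):
  1 to go: {3} 1  {4} 1
  2 to go: {1,4} 1  {2,3} 1  {3,4} 2
  3 to go: {0,1,4} 1  {1,3,4} 3  {2,3,4} 3
  if 0:e drops first: 6 orders
  if 2:a drops first: 4 orders
heap linearizations: 10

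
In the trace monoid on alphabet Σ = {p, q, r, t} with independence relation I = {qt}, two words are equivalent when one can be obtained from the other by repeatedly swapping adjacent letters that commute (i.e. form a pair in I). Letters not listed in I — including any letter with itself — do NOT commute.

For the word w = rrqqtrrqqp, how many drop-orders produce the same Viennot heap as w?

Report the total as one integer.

drop 0:r onto floor
drop 1:r onto {0:r}
drop 2:q onto {1:r}
drop 3:q onto {2:q}
drop 4:t onto {1:r}
drop 5:r onto {3:q, 4:t}
drop 6:r onto {5:r}
drop 7:q onto {6:r}
drop 8:q onto {7:q}
drop 9:p onto {8:q}
ground layer = {0:r}
drop-orders for the pieces not yet dropped (sum over which currently-grounded one goes next):
  1 to go: {9} 1
  2 to go: {8,9} 1
  3 to go: {7,8,9} 1
  4 to go: {6,7,8,9} 1
  5 to go: {5,6,7,8,9} 1
  6 to go: {3,5,6,7,8,9} 1  {4,5,6,7,8,9} 1
  7 to go: {2,3,5,6,7,8,9} 1  {3,4,5,6,7,8,9} 2
  8 to go: {2,3,4,5,6,7,8,9} 3
  if 0:r drops first: 3 orders

3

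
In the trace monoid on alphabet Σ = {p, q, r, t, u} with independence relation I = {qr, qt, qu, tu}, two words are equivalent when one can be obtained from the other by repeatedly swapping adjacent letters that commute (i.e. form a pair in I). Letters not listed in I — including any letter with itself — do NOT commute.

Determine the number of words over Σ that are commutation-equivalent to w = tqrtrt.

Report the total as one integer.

6

drop 0:t onto floor
drop 1:q onto floor
drop 2:r onto {0:t}
drop 3:t onto {2:r}
drop 4:r onto {3:t}
drop 5:t onto {4:r}
ground layer = {0:t, 1:q}
drop-orders for the pieces not yet dropped (sum over which currently-grounded one goes next):
  1 to go: {1} 1  {5} 1
  2 to go: {1,5} 2  {4,5} 1
  3 to go: {1,4,5} 3  {3,4,5} 1
  4 to go: {1,3,4,5} 4  {2,3,4,5} 1
  if 0:t drops first: 5 orders
  if 1:q drops first: 1 orders
heap linearizations: 6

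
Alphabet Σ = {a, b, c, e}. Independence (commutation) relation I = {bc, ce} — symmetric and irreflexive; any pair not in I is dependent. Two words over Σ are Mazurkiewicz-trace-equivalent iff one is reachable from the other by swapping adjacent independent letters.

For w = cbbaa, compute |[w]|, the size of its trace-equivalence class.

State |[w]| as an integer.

drop 0:c onto floor
drop 1:b onto floor
drop 2:b onto {1:b}
drop 3:a onto {0:c, 2:b}
drop 4:a onto {3:a}
ground layer = {0:c, 1:b}
drop-orders for the pieces not yet dropped (sum over which currently-grounded one goes next):
  1 to go: {4} 1
  2 to go: {3,4} 1
  3 to go: {0,3,4} 1  {2,3,4} 1
  if 0:c drops first: 1 orders
  if 1:b drops first: 2 orders
heap linearizations: 3

3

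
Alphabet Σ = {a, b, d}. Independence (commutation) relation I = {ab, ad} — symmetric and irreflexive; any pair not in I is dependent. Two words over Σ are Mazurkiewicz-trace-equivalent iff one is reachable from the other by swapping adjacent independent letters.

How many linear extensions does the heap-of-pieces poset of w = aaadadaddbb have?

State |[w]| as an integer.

462

0(a) covers ∅
1(a) covers 0:a
2(a) covers 1:a
3(d) covers ∅
4(a) covers 2:a
5(d) covers 3:d
6(a) covers 4:a
7(d) covers 5:d
8(d) covers 7:d
9(b) covers 8:d
10(b) covers 9:b
floor of heap: 0:a, 3:d
completions by unplaced set U, small U first (add the entries for U minus each lowest piece of U):
  |U|=1: {6}:1  {10}:1
  |U|=2: {4,6}:1  {6,10}:2  {9,10}:1
  |U|=3: {2,4,6}:1  {4,6,10}:3  {6,9,10}:3  {8,9,10}:1
  |U|=4: {1,2,4,6}:1  {2,4,6,10}:4  {4,6,9,10}:6  {6,8,9,10}:4  {7,8,9,10}:1
  |U|=5: {0,1,2,4,6}:1  {1,2,4,6,10}:5  {2,4,6,9,10}:10  {4,6,8,9,10}:10  {5,7,8,9,10}:1  {6,7,8,9,10}:5
  |U|=6: {0,1,2,4,6,10}:6  {1,2,4,6,9,10}:15  {2,4,6,8,9,10}:20  {3,5,7,8,9,10}:1  {4,6,7,8,9,10}:15  {5,6,7,8,9,10}:6
  |U|=7: {0,1,2,4,6,9,10}:21  {1,2,4,6,8,9,10}:35  {2,4,6,7,8,9,10}:35  {3,5,6,7,8,9,10}:7  {4,5,6,7,8,9,10}:21
  |U|=8: {0,1,2,4,6,8,9,10}:56  {1,2,4,6,7,8,9,10}:70  {2,4,5,6,7,8,9,10}:56  {3,4,5,6,7,8,9,10}:28
  |U|=9: {0,1,2,4,6,7,8,9,10}:126  {1,2,4,5,6,7,8,9,10}:126  {2,3,4,5,6,7,8,9,10}:84
  start at 0(a): 210
  start at 3(d): 252
sum over floor = 462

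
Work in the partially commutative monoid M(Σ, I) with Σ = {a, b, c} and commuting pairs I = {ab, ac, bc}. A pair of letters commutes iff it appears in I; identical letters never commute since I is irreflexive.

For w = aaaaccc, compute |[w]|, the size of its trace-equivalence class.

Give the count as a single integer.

#0=a has no predecessor
#1=a depends on [0:a]
#2=a depends on [1:a]
#3=a depends on [2:a]
#4=c has no predecessor
#5=c depends on [4:c]
#6=c depends on [5:c]
sources: [0:a, 4:c]
N(rest) = Σ N(rest − s) over sources s of rest; N(one piece) = 1:
  size 1 → [3]=1  [6]=1
  size 2 → [2,3]=1  [3,6]=2  [5,6]=1
  size 3 → [1,2,3]=1  [2,3,6]=3  [3,5,6]=3  [4,5,6]=1
  size 4 → [0,1,2,3]=1  [1,2,3,6]=4  [2,3,5,6]=6  [3,4,5,6]=4
  size 5 → [0,1,2,3,6]=5  [1,2,3,5,6]=10  [2,3,4,5,6]=10
  first=0(a) contributes 20
  first=4(c) contributes 15
|[w]| = 35

35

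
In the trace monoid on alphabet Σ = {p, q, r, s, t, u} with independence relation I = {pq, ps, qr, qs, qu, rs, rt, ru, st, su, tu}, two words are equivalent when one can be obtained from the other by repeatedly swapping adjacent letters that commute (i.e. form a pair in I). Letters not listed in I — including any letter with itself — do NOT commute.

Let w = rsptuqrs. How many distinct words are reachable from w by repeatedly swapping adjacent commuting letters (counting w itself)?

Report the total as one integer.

336

piece 0:r — minimal
piece 1:s — minimal
piece 2:p rests on {0:r}
piece 3:t rests on {2:p}
piece 4:u rests on {2:p}
piece 5:q rests on {3:t}
piece 6:r rests on {2:p}
piece 7:s rests on {1:s}
minimal pieces: {0:r, 1:s}
ways to finish when only these pieces remain (= sum over removing one remaining piece with nothing left below it):
  1 left: {4}→1  {5}→1  {6}→1  {7}→1
  2 left: {1,7}→1  {3,5}→1  {4,5}→2  {4,6}→2  {4,7}→2  {5,6}→2  {5,7}→2  {6,7}→2
  3 left: {1,4,7}→3  {1,5,7}→3  {1,6,7}→3  {3,4,5}→3  {3,5,6}→3  {3,5,7}→3  {4,5,6}→6  {4,5,7}→6  {4,6,7}→6  {5,6,7}→6
  4 left: {1,3,5,7}→6  {1,4,5,7}→12  {1,4,6,7}→12  {1,5,6,7}→12  {3,4,5,6}→12  {3,4,5,7}→12  {3,5,6,7}→12  {4,5,6,7}→24
  5 left: {1,3,4,5,7}→30  {1,3,5,6,7}→30  {1,4,5,6,7}→60  {2,3,4,5,6}→12  {3,4,5,6,7}→60
  6 left: {0,2,3,4,5,6}→12  {1,3,4,5,6,7}→180  {2,3,4,5,6,7}→72
  placing 0:r first → 252 extensions
  placing 1:s first → 84 extensions
total linear extensions = 336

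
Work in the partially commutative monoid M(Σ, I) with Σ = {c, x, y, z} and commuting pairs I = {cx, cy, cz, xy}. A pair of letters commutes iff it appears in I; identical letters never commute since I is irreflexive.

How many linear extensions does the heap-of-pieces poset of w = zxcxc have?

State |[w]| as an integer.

10

piece 0:z — minimal
piece 1:x rests on {0:z}
piece 2:c — minimal
piece 3:x rests on {1:x}
piece 4:c rests on {2:c}
minimal pieces: {0:z, 2:c}
ways to finish when only these pieces remain (= sum over removing one remaining piece with nothing left below it):
  1 left: {3}→1  {4}→1
  2 left: {1,3}→1  {2,4}→1  {3,4}→2
  3 left: {0,1,3}→1  {1,3,4}→3  {2,3,4}→3
  placing 0:z first → 6 extensions
  placing 2:c first → 4 extensions
total linear extensions = 10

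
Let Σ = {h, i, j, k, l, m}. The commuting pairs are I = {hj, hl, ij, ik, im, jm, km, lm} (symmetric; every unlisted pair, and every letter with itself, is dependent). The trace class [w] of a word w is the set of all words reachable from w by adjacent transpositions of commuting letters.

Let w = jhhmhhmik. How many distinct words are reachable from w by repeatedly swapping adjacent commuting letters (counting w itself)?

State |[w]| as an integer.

0(j) covers ∅
1(h) covers ∅
2(h) covers 1:h
3(m) covers 2:h
4(h) covers 3:m
5(h) covers 4:h
6(m) covers 5:h
7(i) covers 5:h
8(k) covers 0:j, 5:h
floor of heap: 0:j, 1:h
completions by unplaced set U, small U first (add the entries for U minus each lowest piece of U):
  |U|=1: {6}:1  {7}:1  {8}:1
  |U|=2: {0,8}:1  {6,7}:2  {6,8}:2  {7,8}:2
  |U|=3: {0,6,8}:3  {0,7,8}:3  {6,7,8}:6
  |U|=4: {0,6,7,8}:12  {5,6,7,8}:6
  |U|=5: {0,5,6,7,8}:18  {4,5,6,7,8}:6
  |U|=6: {0,4,5,6,7,8}:24  {3,4,5,6,7,8}:6
  |U|=7: {0,3,4,5,6,7,8}:30  {2,3,4,5,6,7,8}:6
  start at 0(j): 6
  start at 1(h): 36
sum over floor = 42

42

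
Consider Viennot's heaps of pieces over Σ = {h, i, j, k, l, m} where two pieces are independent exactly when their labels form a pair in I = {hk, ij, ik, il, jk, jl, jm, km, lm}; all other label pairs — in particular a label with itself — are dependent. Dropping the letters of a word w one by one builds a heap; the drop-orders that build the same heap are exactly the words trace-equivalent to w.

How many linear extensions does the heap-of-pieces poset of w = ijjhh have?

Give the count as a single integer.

piece 0:i — minimal
piece 1:j — minimal
piece 2:j rests on {1:j}
piece 3:h rests on {0:i, 2:j}
piece 4:h rests on {3:h}
minimal pieces: {0:i, 1:j}
ways to finish when only these pieces remain (= sum over removing one remaining piece with nothing left below it):
  1 left: {4}→1
  2 left: {3,4}→1
  3 left: {0,3,4}→1  {2,3,4}→1
  placing 0:i first → 1 extensions
  placing 1:j first → 2 extensions
total linear extensions = 3

3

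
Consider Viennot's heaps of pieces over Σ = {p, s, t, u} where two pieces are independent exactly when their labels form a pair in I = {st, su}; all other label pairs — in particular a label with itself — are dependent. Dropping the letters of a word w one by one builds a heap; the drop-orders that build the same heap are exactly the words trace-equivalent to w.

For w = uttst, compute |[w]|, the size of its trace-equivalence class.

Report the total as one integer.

5

piece 0:u — minimal
piece 1:t rests on {0:u}
piece 2:t rests on {1:t}
piece 3:s — minimal
piece 4:t rests on {2:t}
minimal pieces: {0:u, 3:s}
ways to finish when only these pieces remain (= sum over removing one remaining piece with nothing left below it):
  1 left: {3}→1  {4}→1
  2 left: {2,4}→1  {3,4}→2
  3 left: {1,2,4}→1  {2,3,4}→3
  placing 0:u first → 4 extensions
  placing 3:s first → 1 extensions
total linear extensions = 5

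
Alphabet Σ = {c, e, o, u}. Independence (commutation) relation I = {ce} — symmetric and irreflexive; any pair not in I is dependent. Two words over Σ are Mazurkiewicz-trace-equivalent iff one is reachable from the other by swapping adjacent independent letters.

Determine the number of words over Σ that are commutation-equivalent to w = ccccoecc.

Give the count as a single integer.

drop 0:c onto floor
drop 1:c onto {0:c}
drop 2:c onto {1:c}
drop 3:c onto {2:c}
drop 4:o onto {3:c}
drop 5:e onto {4:o}
drop 6:c onto {4:o}
drop 7:c onto {6:c}
ground layer = {0:c}
drop-orders for the pieces not yet dropped (sum over which currently-grounded one goes next):
  1 to go: {5} 1  {7} 1
  2 to go: {5,7} 2  {6,7} 1
  3 to go: {5,6,7} 3
  4 to go: {4,5,6,7} 3
  5 to go: {3,4,5,6,7} 3
  6 to go: {2,3,4,5,6,7} 3
  if 0:c drops first: 3 orders

3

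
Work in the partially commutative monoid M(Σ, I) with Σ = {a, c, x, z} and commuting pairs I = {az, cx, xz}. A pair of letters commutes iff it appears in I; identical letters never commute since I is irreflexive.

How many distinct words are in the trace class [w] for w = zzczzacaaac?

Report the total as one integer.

3

drop 0:z onto floor
drop 1:z onto {0:z}
drop 2:c onto {1:z}
drop 3:z onto {2:c}
drop 4:z onto {3:z}
drop 5:a onto {2:c}
drop 6:c onto {4:z, 5:a}
drop 7:a onto {6:c}
drop 8:a onto {7:a}
drop 9:a onto {8:a}
drop 10:c onto {9:a}
ground layer = {0:z}
drop-orders for the pieces not yet dropped (sum over which currently-grounded one goes next):
  1 to go: {10} 1
  2 to go: {9,10} 1
  3 to go: {8,9,10} 1
  4 to go: {7,8,9,10} 1
  5 to go: {6,7,8,9,10} 1
  6 to go: {4,6,7,8,9,10} 1  {5,6,7,8,9,10} 1
  7 to go: {3,4,6,7,8,9,10} 1  {4,5,6,7,8,9,10} 2
  8 to go: {3,4,5,6,7,8,9,10} 3
  9 to go: {2,3,4,5,6,7,8,9,10} 3
  if 0:z drops first: 3 orders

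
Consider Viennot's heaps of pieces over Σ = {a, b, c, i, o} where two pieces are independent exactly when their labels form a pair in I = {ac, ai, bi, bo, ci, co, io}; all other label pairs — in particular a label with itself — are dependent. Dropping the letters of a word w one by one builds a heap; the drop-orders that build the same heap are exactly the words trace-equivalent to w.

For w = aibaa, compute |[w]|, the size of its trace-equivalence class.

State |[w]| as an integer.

0(a) covers ∅
1(i) covers ∅
2(b) covers 0:a
3(a) covers 2:b
4(a) covers 3:a
floor of heap: 0:a, 1:i
completions by unplaced set U, small U first (add the entries for U minus each lowest piece of U):
  |U|=1: {1}:1  {4}:1
  |U|=2: {1,4}:2  {3,4}:1
  |U|=3: {1,3,4}:3  {2,3,4}:1
  start at 0(a): 4
  start at 1(i): 1
sum over floor = 5

5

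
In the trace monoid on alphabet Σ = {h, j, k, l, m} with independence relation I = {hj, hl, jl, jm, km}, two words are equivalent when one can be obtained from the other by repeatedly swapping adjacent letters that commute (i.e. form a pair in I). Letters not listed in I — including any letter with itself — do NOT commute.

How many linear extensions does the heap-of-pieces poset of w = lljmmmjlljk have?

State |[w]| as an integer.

piece 0:l — minimal
piece 1:l rests on {0:l}
piece 2:j — minimal
piece 3:m rests on {1:l}
piece 4:m rests on {3:m}
piece 5:m rests on {4:m}
piece 6:j rests on {2:j}
piece 7:l rests on {5:m}
piece 8:l rests on {7:l}
piece 9:j rests on {6:j}
piece 10:k rests on {8:l, 9:j}
minimal pieces: {0:l, 2:j}
ways to finish when only these pieces remain (= sum over removing one remaining piece with nothing left below it):
  1 left: {10}→1
  2 left: {8,10}→1  {9,10}→1
  3 left: {6,9,10}→1  {7,8,10}→1  {8,9,10}→2
  4 left: {2,6,9,10}→1  {5,7,8,10}→1  {6,8,9,10}→3  {7,8,9,10}→3
  5 left: {2,6,8,9,10}→4  {4,5,7,8,10}→1  {5,7,8,9,10}→4  {6,7,8,9,10}→6
  6 left: {2,6,7,8,9,10}→10  {3,4,5,7,8,10}→1  {4,5,7,8,9,10}→5  {5,6,7,8,9,10}→10
  7 left: {1,3,4,5,7,8,10}→1  {2,5,6,7,8,9,10}→20  {3,4,5,7,8,9,10}→6  {4,5,6,7,8,9,10}→15
  8 left: {0,1,3,4,5,7,8,10}→1  {1,3,4,5,7,8,9,10}→7  {2,4,5,6,7,8,9,10}→35  {3,4,5,6,7,8,9,10}→21
  9 left: {0,1,3,4,5,7,8,9,10}→8  {1,3,4,5,6,7,8,9,10}→28  {2,3,4,5,6,7,8,9,10}→56
  placing 0:l first → 84 extensions
  placing 2:j first → 36 extensions
total linear extensions = 120

120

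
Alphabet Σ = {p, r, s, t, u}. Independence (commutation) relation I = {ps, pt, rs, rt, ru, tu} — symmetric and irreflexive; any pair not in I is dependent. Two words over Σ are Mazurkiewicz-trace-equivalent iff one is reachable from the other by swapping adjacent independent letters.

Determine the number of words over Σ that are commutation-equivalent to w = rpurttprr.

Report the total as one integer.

0(r) covers ∅
1(p) covers 0:r
2(u) covers 1:p
3(r) covers 1:p
4(t) covers ∅
5(t) covers 4:t
6(p) covers 2:u, 3:r
7(r) covers 6:p
8(r) covers 7:r
floor of heap: 0:r, 4:t
completions by unplaced set U, small U first (add the entries for U minus each lowest piece of U):
  |U|=1: {5}:1  {8}:1
  |U|=2: {4,5}:1  {5,8}:2  {7,8}:1
  |U|=3: {4,5,8}:3  {5,7,8}:3  {6,7,8}:1
  |U|=4: {2,6,7,8}:1  {3,6,7,8}:1  {4,5,7,8}:6  {5,6,7,8}:4
  |U|=5: {2,3,6,7,8}:2  {2,5,6,7,8}:5  {3,5,6,7,8}:5  {4,5,6,7,8}:10
  |U|=6: {1,2,3,6,7,8}:2  {2,3,5,6,7,8}:12  {2,4,5,6,7,8}:15  {3,4,5,6,7,8}:15
  |U|=7: {0,1,2,3,6,7,8}:2  {1,2,3,5,6,7,8}:14  {2,3,4,5,6,7,8}:42
  start at 0(r): 56
  start at 4(t): 16
sum over floor = 72

72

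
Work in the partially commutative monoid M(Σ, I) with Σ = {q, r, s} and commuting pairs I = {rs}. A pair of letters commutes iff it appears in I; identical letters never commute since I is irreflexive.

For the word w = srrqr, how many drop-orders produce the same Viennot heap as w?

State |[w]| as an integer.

3

drop 0:s onto floor
drop 1:r onto floor
drop 2:r onto {1:r}
drop 3:q onto {0:s, 2:r}
drop 4:r onto {3:q}
ground layer = {0:s, 1:r}
drop-orders for the pieces not yet dropped (sum over which currently-grounded one goes next):
  1 to go: {4} 1
  2 to go: {3,4} 1
  3 to go: {0,3,4} 1  {2,3,4} 1
  if 0:s drops first: 1 orders
  if 1:r drops first: 2 orders
heap linearizations: 3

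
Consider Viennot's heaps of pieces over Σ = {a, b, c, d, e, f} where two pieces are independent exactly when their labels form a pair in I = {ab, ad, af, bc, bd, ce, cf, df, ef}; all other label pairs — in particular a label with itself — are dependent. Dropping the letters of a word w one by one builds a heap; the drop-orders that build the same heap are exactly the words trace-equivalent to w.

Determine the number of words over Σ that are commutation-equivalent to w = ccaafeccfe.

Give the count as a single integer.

270

0(c) covers ∅
1(c) covers 0:c
2(a) covers 1:c
3(a) covers 2:a
4(f) covers ∅
5(e) covers 3:a
6(c) covers 3:a
7(c) covers 6:c
8(f) covers 4:f
9(e) covers 5:e
floor of heap: 0:c, 4:f
completions by unplaced set U, small U first (add the entries for U minus each lowest piece of U):
  |U|=1: {7}:1  {8}:1  {9}:1
  |U|=2: {4,8}:1  {5,9}:1  {6,7}:1  {7,8}:2  {7,9}:2  {8,9}:2
  |U|=3: {4,7,8}:3  {4,8,9}:3  {5,7,9}:3  {5,8,9}:3  {6,7,8}:3  {6,7,9}:3  {7,8,9}:6
  |U|=4: {4,5,8,9}:6  {4,6,7,8}:6  {4,7,8,9}:12  {5,6,7,9}:6  {5,7,8,9}:12  {6,7,8,9}:12
  |U|=5: {3,5,6,7,9}:6  {4,5,7,8,9}:30  {4,6,7,8,9}:30  {5,6,7,8,9}:30
  |U|=6: {2,3,5,6,7,9}:6  {3,5,6,7,8,9}:36  {4,5,6,7,8,9}:90
  |U|=7: {1,2,3,5,6,7,9}:6  {2,3,5,6,7,8,9}:42  {3,4,5,6,7,8,9}:126
  |U|=8: {0,1,2,3,5,6,7,9}:6  {1,2,3,5,6,7,8,9}:48  {2,3,4,5,6,7,8,9}:168
  start at 0(c): 216
  start at 4(f): 54
sum over floor = 270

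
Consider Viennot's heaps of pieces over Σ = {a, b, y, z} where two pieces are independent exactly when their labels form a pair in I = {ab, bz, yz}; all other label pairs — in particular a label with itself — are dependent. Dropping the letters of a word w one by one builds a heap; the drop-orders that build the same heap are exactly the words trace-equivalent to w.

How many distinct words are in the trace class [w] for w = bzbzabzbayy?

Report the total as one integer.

#0=b has no predecessor
#1=z has no predecessor
#2=b depends on [0:b]
#3=z depends on [1:z]
#4=a depends on [3:z]
#5=b depends on [2:b]
#6=z depends on [4:a]
#7=b depends on [5:b]
#8=a depends on [6:z]
#9=y depends on [7:b, 8:a]
#10=y depends on [9:y]
sources: [0:b, 1:z]
N(rest) = Σ N(rest − s) over sources s of rest; N(one piece) = 1:
  size 1 → [10]=1
  size 2 → [9,10]=1
  size 3 → [7,9,10]=1  [8,9,10]=1
  size 4 → [5,7,9,10]=1  [6,8,9,10]=1  [7,8,9,10]=2
  size 5 → [2,5,7,9,10]=1  [4,6,8,9,10]=1  [5,7,8,9,10]=3  [6,7,8,9,10]=3
  size 6 → [0,2,5,7,9,10]=1  [2,5,7,8,9,10]=4  [3,4,6,8,9,10]=1  [4,6,7,8,9,10]=4  [5,6,7,8,9,10]=6
  size 7 → [0,2,5,7,8,9,10]=5  [1,3,4,6,8,9,10]=1  [2,5,6,7,8,9,10]=10  [3,4,6,7,8,9,10]=5  [4,5,6,7,8,9,10]=10
  size 8 → [0,2,5,6,7,8,9,10]=15  [1,3,4,6,7,8,9,10]=6  [2,4,5,6,7,8,9,10]=20  [3,4,5,6,7,8,9,10]=15
  size 9 → [0,2,4,5,6,7,8,9,10]=35  [1,3,4,5,6,7,8,9,10]=21  [2,3,4,5,6,7,8,9,10]=35
  first=0(b) contributes 56
  first=1(z) contributes 70
|[w]| = 126

126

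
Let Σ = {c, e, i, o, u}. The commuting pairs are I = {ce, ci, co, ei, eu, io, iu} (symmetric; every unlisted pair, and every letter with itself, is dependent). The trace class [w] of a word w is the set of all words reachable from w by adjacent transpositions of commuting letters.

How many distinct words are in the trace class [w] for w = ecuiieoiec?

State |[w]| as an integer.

2640

piece 0:e — minimal
piece 1:c — minimal
piece 2:u rests on {1:c}
piece 3:i — minimal
piece 4:i rests on {3:i}
piece 5:e rests on {0:e}
piece 6:o rests on {2:u, 5:e}
piece 7:i rests on {4:i}
piece 8:e rests on {6:o}
piece 9:c rests on {2:u}
minimal pieces: {0:e, 1:c, 3:i}
ways to finish when only these pieces remain (= sum over removing one remaining piece with nothing left below it):
  1 left: {7}→1  {8}→1  {9}→1
  2 left: {4,7}→1  {6,8}→1  {7,8}→2  {7,9}→2  {8,9}→2
  3 left: {3,4,7}→1  {4,7,8}→3  {4,7,9}→3  {5,6,8}→1  {6,7,8}→3  {6,8,9}→3  {7,8,9}→6
  4 left: {0,5,6,8}→1  {2,6,8,9}→3  {3,4,7,8}→4  {3,4,7,9}→4  {4,6,7,8}→6  {4,7,8,9}→12  {5,6,7,8}→4  {5,6,8,9}→4  {6,7,8,9}→12
  5 left: {0,5,6,7,8}→5  {0,5,6,8,9}→5  {1,2,6,8,9}→3  {2,5,6,8,9}→7  {2,6,7,8,9}→15  {3,4,6,7,8}→10  {3,4,7,8,9}→20  {4,5,6,7,8}→10  {4,6,7,8,9}→30  {5,6,7,8,9}→20
  6 left: {0,2,5,6,8,9}→12  {0,4,5,6,7,8}→15  {0,5,6,7,8,9}→30  {1,2,5,6,8,9}→10  {1,2,6,7,8,9}→18  {2,4,6,7,8,9}→45  {2,5,6,7,8,9}→42  {3,4,5,6,7,8}→20  {3,4,6,7,8,9}→60  {4,5,6,7,8,9}→60
  7 left: {0,1,2,5,6,8,9}→22  {0,2,5,6,7,8,9}→84  {0,3,4,5,6,7,8}→35  {0,4,5,6,7,8,9}→105  {1,2,4,6,7,8,9}→63  {1,2,5,6,7,8,9}→70  {2,3,4,6,7,8,9}→105  {2,4,5,6,7,8,9}→147  {3,4,5,6,7,8,9}→140
  8 left: {0,1,2,5,6,7,8,9}→176  {0,2,4,5,6,7,8,9}→336  {0,3,4,5,6,7,8,9}→280  {1,2,3,4,6,7,8,9}→168  {1,2,4,5,6,7,8,9}→280  {2,3,4,5,6,7,8,9}→392
  placing 0:e first → 840 extensions
  placing 1:c first → 1008 extensions
  placing 3:i first → 792 extensions
total linear extensions = 2640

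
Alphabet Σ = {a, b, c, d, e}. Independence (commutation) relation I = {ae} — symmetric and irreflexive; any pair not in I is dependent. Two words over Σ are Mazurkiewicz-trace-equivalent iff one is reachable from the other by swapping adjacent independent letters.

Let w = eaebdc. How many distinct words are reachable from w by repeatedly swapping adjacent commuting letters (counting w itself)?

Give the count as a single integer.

drop 0:e onto floor
drop 1:a onto floor
drop 2:e onto {0:e}
drop 3:b onto {1:a, 2:e}
drop 4:d onto {3:b}
drop 5:c onto {4:d}
ground layer = {0:e, 1:a}
drop-orders for the pieces not yet dropped (sum over which currently-grounded one goes next):
  1 to go: {5} 1
  2 to go: {4,5} 1
  3 to go: {3,4,5} 1
  4 to go: {1,3,4,5} 1  {2,3,4,5} 1
  if 0:e drops first: 2 orders
  if 1:a drops first: 1 orders
heap linearizations: 3

3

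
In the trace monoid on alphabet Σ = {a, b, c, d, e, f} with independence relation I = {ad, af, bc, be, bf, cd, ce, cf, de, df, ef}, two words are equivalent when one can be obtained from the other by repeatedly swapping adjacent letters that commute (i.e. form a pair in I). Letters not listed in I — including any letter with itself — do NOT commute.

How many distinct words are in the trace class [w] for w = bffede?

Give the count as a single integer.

90

drop 0:b onto floor
drop 1:f onto floor
drop 2:f onto {1:f}
drop 3:e onto floor
drop 4:d onto {0:b}
drop 5:e onto {3:e}
ground layer = {0:b, 1:f, 3:e}
drop-orders for the pieces not yet dropped (sum over which currently-grounded one goes next):
  1 to go: {2} 1  {4} 1  {5} 1
  2 to go: {0,4} 1  {1,2} 1  {2,4} 2  {2,5} 2  {3,5} 1  {4,5} 2
  3 to go: {0,2,4} 3  {0,4,5} 3  {1,2,4} 3  {1,2,5} 3  {2,3,5} 3  {2,4,5} 6  {3,4,5} 3
  4 to go: {0,1,2,4} 6  {0,2,4,5} 12  {0,3,4,5} 6  {1,2,3,5} 6  {1,2,4,5} 12  {2,3,4,5} 12
  if 0:b drops first: 30 orders
  if 1:f drops first: 30 orders
  if 3:e drops first: 30 orders
heap linearizations: 90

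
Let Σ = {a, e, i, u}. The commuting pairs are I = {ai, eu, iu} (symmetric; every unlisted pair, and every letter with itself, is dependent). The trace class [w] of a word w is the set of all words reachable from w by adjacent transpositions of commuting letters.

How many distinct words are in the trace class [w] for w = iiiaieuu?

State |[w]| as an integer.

55

0(i) covers ∅
1(i) covers 0:i
2(i) covers 1:i
3(a) covers ∅
4(i) covers 2:i
5(e) covers 3:a, 4:i
6(u) covers 3:a
7(u) covers 6:u
floor of heap: 0:i, 3:a
completions by unplaced set U, small U first (add the entries for U minus each lowest piece of U):
  |U|=1: {5}:1  {7}:1
  |U|=2: {4,5}:1  {5,7}:2  {6,7}:1
  |U|=3: {2,4,5}:1  {4,5,7}:3  {5,6,7}:3
  |U|=4: {1,2,4,5}:1  {2,4,5,7}:4  {3,5,6,7}:3  {4,5,6,7}:6
  |U|=5: {0,1,2,4,5}:1  {1,2,4,5,7}:5  {2,4,5,6,7}:10  {3,4,5,6,7}:9
  |U|=6: {0,1,2,4,5,7}:6  {1,2,4,5,6,7}:15  {2,3,4,5,6,7}:19
  start at 0(i): 34
  start at 3(a): 21
sum over floor = 55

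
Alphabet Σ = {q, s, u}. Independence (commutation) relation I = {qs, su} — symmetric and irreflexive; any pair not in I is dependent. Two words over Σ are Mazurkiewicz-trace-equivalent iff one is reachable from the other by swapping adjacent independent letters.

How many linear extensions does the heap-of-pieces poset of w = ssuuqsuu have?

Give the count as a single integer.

56

piece 0:s — minimal
piece 1:s rests on {0:s}
piece 2:u — minimal
piece 3:u rests on {2:u}
piece 4:q rests on {3:u}
piece 5:s rests on {1:s}
piece 6:u rests on {4:q}
piece 7:u rests on {6:u}
minimal pieces: {0:s, 2:u}
ways to finish when only these pieces remain (= sum over removing one remaining piece with nothing left below it):
  1 left: {5}→1  {7}→1
  2 left: {1,5}→1  {5,7}→2  {6,7}→1
  3 left: {0,1,5}→1  {1,5,7}→3  {4,6,7}→1  {5,6,7}→3
  4 left: {0,1,5,7}→4  {1,5,6,7}→6  {3,4,6,7}→1  {4,5,6,7}→4
  5 left: {0,1,5,6,7}→10  {1,4,5,6,7}→10  {2,3,4,6,7}→1  {3,4,5,6,7}→5
  6 left: {0,1,4,5,6,7}→20  {1,3,4,5,6,7}→15  {2,3,4,5,6,7}→6
  placing 0:s first → 21 extensions
  placing 2:u first → 35 extensions
total linear extensions = 56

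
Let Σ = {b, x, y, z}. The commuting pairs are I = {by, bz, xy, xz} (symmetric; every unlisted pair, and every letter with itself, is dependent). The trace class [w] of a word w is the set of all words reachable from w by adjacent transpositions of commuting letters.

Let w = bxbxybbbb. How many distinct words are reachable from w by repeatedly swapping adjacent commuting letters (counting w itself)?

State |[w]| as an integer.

0(b) covers ∅
1(x) covers 0:b
2(b) covers 1:x
3(x) covers 2:b
4(y) covers ∅
5(b) covers 3:x
6(b) covers 5:b
7(b) covers 6:b
8(b) covers 7:b
floor of heap: 0:b, 4:y
completions by unplaced set U, small U first (add the entries for U minus each lowest piece of U):
  |U|=1: {4}:1  {8}:1
  |U|=2: {4,8}:2  {7,8}:1
  |U|=3: {4,7,8}:3  {6,7,8}:1
  |U|=4: {4,6,7,8}:4  {5,6,7,8}:1
  |U|=5: {3,5,6,7,8}:1  {4,5,6,7,8}:5
  |U|=6: {2,3,5,6,7,8}:1  {3,4,5,6,7,8}:6
  |U|=7: {1,2,3,5,6,7,8}:1  {2,3,4,5,6,7,8}:7
  start at 0(b): 8
  start at 4(y): 1
sum over floor = 9

9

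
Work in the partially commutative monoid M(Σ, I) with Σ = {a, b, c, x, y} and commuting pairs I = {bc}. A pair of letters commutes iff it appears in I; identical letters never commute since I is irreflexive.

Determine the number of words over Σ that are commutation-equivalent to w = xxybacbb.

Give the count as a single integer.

piece 0:x — minimal
piece 1:x rests on {0:x}
piece 2:y rests on {1:x}
piece 3:b rests on {2:y}
piece 4:a rests on {3:b}
piece 5:c rests on {4:a}
piece 6:b rests on {4:a}
piece 7:b rests on {6:b}
minimal pieces: {0:x}
ways to finish when only these pieces remain (= sum over removing one remaining piece with nothing left below it):
  1 left: {5}→1  {7}→1
  2 left: {5,7}→2  {6,7}→1
  3 left: {5,6,7}→3
  4 left: {4,5,6,7}→3
  5 left: {3,4,5,6,7}→3
  6 left: {2,3,4,5,6,7}→3
  placing 0:x first → 3 extensions

3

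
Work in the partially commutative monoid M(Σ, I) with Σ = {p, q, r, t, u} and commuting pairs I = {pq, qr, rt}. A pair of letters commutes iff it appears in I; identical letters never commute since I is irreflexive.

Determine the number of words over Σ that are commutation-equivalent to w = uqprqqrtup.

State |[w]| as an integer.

#0=u has no predecessor
#1=q depends on [0:u]
#2=p depends on [0:u]
#3=r depends on [2:p]
#4=q depends on [1:q]
#5=q depends on [4:q]
#6=r depends on [3:r]
#7=t depends on [2:p, 5:q]
#8=u depends on [6:r, 7:t]
#9=p depends on [8:u]
sources: [0:u]
N(rest) = Σ N(rest − s) over sources s of rest; N(one piece) = 1:
  size 1 → [9]=1
  size 2 → [8,9]=1
  size 3 → [6,8,9]=1  [7,8,9]=1
  size 4 → [3,6,8,9]=1  [5,7,8,9]=1  [6,7,8,9]=2
  size 5 → [3,6,7,8,9]=3  [4,5,7,8,9]=1  [5,6,7,8,9]=3
  size 6 → [1,4,5,7,8,9]=1  [2,3,6,7,8,9]=3  [3,5,6,7,8,9]=6  [4,5,6,7,8,9]=4
  size 7 → [1,4,5,6,7,8,9]=5  [2,3,5,6,7,8,9]=9  [3,4,5,6,7,8,9]=10
  size 8 → [1,3,4,5,6,7,8,9]=15  [2,3,4,5,6,7,8,9]=19
  first=0(u) contributes 34

34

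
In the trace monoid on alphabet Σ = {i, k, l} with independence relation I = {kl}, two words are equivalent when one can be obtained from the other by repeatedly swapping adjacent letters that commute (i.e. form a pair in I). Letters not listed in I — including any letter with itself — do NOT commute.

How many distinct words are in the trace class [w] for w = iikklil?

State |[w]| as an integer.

0(i) covers ∅
1(i) covers 0:i
2(k) covers 1:i
3(k) covers 2:k
4(l) covers 1:i
5(i) covers 3:k, 4:l
6(l) covers 5:i
floor of heap: 0:i
completions by unplaced set U, small U first (add the entries for U minus each lowest piece of U):
  |U|=1: {6}:1
  |U|=2: {5,6}:1
  |U|=3: {3,5,6}:1  {4,5,6}:1
  |U|=4: {2,3,5,6}:1  {3,4,5,6}:2
  |U|=5: {2,3,4,5,6}:3
  start at 0(i): 3

3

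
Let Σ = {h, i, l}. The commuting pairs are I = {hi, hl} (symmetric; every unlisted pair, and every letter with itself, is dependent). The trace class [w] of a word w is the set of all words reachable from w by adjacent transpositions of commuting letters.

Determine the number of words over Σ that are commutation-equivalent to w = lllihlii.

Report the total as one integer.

8

drop 0:l onto floor
drop 1:l onto {0:l}
drop 2:l onto {1:l}
drop 3:i onto {2:l}
drop 4:h onto floor
drop 5:l onto {3:i}
drop 6:i onto {5:l}
drop 7:i onto {6:i}
ground layer = {0:l, 4:h}
drop-orders for the pieces not yet dropped (sum over which currently-grounded one goes next):
  1 to go: {4} 1  {7} 1
  2 to go: {4,7} 2  {6,7} 1
  3 to go: {4,6,7} 3  {5,6,7} 1
  4 to go: {3,5,6,7} 1  {4,5,6,7} 4
  5 to go: {2,3,5,6,7} 1  {3,4,5,6,7} 5
  6 to go: {1,2,3,5,6,7} 1  {2,3,4,5,6,7} 6
  if 0:l drops first: 7 orders
  if 4:h drops first: 1 orders
heap linearizations: 8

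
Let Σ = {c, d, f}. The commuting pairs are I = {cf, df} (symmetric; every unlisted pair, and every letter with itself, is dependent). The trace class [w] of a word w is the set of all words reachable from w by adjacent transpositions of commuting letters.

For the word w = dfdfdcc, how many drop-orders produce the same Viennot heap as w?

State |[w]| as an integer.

21

piece 0:d — minimal
piece 1:f — minimal
piece 2:d rests on {0:d}
piece 3:f rests on {1:f}
piece 4:d rests on {2:d}
piece 5:c rests on {4:d}
piece 6:c rests on {5:c}
minimal pieces: {0:d, 1:f}
ways to finish when only these pieces remain (= sum over removing one remaining piece with nothing left below it):
  1 left: {3}→1  {6}→1
  2 left: {1,3}→1  {3,6}→2  {5,6}→1
  3 left: {1,3,6}→3  {3,5,6}→3  {4,5,6}→1
  4 left: {1,3,5,6}→6  {2,4,5,6}→1  {3,4,5,6}→4
  5 left: {0,2,4,5,6}→1  {1,3,4,5,6}→10  {2,3,4,5,6}→5
  placing 0:d first → 15 extensions
  placing 1:f first → 6 extensions
total linear extensions = 21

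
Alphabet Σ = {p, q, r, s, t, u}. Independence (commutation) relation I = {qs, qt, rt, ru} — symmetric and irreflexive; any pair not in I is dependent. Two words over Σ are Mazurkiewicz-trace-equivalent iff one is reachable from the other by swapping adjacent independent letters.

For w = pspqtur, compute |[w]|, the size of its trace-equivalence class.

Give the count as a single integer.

5

piece 0:p — minimal
piece 1:s rests on {0:p}
piece 2:p rests on {1:s}
piece 3:q rests on {2:p}
piece 4:t rests on {2:p}
piece 5:u rests on {3:q, 4:t}
piece 6:r rests on {3:q}
minimal pieces: {0:p}
ways to finish when only these pieces remain (= sum over removing one remaining piece with nothing left below it):
  1 left: {5}→1  {6}→1
  2 left: {4,5}→1  {5,6}→2
  3 left: {3,5,6}→2  {4,5,6}→3
  4 left: {3,4,5,6}→5
  5 left: {2,3,4,5,6}→5
  placing 0:p first → 5 extensions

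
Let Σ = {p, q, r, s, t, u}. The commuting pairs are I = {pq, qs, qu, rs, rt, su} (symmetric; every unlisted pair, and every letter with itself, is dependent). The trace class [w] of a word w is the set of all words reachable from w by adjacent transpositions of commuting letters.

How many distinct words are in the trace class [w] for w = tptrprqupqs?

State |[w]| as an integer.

#0=t has no predecessor
#1=p depends on [0:t]
#2=t depends on [1:p]
#3=r depends on [1:p]
#4=p depends on [2:t, 3:r]
#5=r depends on [4:p]
#6=q depends on [5:r]
#7=u depends on [5:r]
#8=p depends on [7:u]
#9=q depends on [6:q]
#10=s depends on [8:p]
sources: [0:t]
N(rest) = Σ N(rest − s) over sources s of rest; N(one piece) = 1:
  size 1 → [9]=1  [10]=1
  size 2 → [6,9]=1  [8,10]=1  [9,10]=2
  size 3 → [6,9,10]=3  [7,8,10]=1  [8,9,10]=3
  size 4 → [6,8,9,10]=6  [7,8,9,10]=4
  size 5 → [6,7,8,9,10]=10
  size 6 → [5,6,7,8,9,10]=10
  size 7 → [4,5,6,7,8,9,10]=10
  size 8 → [2,4,5,6,7,8,9,10]=10  [3,4,5,6,7,8,9,10]=10
  size 9 → [2,3,4,5,6,7,8,9,10]=20
  first=0(t) contributes 20

20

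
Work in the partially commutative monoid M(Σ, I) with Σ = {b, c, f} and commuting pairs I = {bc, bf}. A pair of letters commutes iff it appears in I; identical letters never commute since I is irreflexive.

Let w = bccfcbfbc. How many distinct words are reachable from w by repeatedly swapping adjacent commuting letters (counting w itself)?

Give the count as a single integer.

84

piece 0:b — minimal
piece 1:c — minimal
piece 2:c rests on {1:c}
piece 3:f rests on {2:c}
piece 4:c rests on {3:f}
piece 5:b rests on {0:b}
piece 6:f rests on {4:c}
piece 7:b rests on {5:b}
piece 8:c rests on {6:f}
minimal pieces: {0:b, 1:c}
ways to finish when only these pieces remain (= sum over removing one remaining piece with nothing left below it):
  1 left: {7}→1  {8}→1
  2 left: {5,7}→1  {6,8}→1  {7,8}→2
  3 left: {0,5,7}→1  {4,6,8}→1  {5,7,8}→3  {6,7,8}→3
  4 left: {0,5,7,8}→4  {3,4,6,8}→1  {4,6,7,8}→4  {5,6,7,8}→6
  5 left: {0,5,6,7,8}→10  {2,3,4,6,8}→1  {3,4,6,7,8}→5  {4,5,6,7,8}→10
  6 left: {0,4,5,6,7,8}→20  {1,2,3,4,6,8}→1  {2,3,4,6,7,8}→6  {3,4,5,6,7,8}→15
  7 left: {0,3,4,5,6,7,8}→35  {1,2,3,4,6,7,8}→7  {2,3,4,5,6,7,8}→21
  placing 0:b first → 28 extensions
  placing 1:c first → 56 extensions
total linear extensions = 84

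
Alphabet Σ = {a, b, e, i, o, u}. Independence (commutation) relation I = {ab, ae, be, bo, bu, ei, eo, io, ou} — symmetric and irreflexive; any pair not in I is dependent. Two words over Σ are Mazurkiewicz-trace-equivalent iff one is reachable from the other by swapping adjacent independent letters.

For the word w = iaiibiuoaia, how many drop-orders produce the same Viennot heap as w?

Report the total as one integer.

drop 0:i onto floor
drop 1:a onto {0:i}
drop 2:i onto {1:a}
drop 3:i onto {2:i}
drop 4:b onto {3:i}
drop 5:i onto {4:b}
drop 6:u onto {5:i}
drop 7:o onto {1:a}
drop 8:a onto {6:u, 7:o}
drop 9:i onto {8:a}
drop 10:a onto {9:i}
ground layer = {0:i}
drop-orders for the pieces not yet dropped (sum over which currently-grounded one goes next):
  1 to go: {10} 1
  2 to go: {9,10} 1
  3 to go: {8,9,10} 1
  4 to go: {6,8,9,10} 1  {7,8,9,10} 1
  5 to go: {5,6,8,9,10} 1  {6,7,8,9,10} 2
  6 to go: {4,5,6,8,9,10} 1  {5,6,7,8,9,10} 3
  7 to go: {3,4,5,6,8,9,10} 1  {4,5,6,7,8,9,10} 4
  8 to go: {2,3,4,5,6,8,9,10} 1  {3,4,5,6,7,8,9,10} 5
  9 to go: {2,3,4,5,6,7,8,9,10} 6
  if 0:i drops first: 6 orders

6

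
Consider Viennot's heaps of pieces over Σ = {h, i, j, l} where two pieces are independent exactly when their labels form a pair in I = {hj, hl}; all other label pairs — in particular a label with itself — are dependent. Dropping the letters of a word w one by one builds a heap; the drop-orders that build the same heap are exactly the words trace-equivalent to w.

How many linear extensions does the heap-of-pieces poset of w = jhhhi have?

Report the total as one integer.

#0=j has no predecessor
#1=h has no predecessor
#2=h depends on [1:h]
#3=h depends on [2:h]
#4=i depends on [0:j, 3:h]
sources: [0:j, 1:h]
N(rest) = Σ N(rest − s) over sources s of rest; N(one piece) = 1:
  size 1 → [4]=1
  size 2 → [0,4]=1  [3,4]=1
  size 3 → [0,3,4]=2  [2,3,4]=1
  first=0(j) contributes 1
  first=1(h) contributes 3
|[w]| = 4

4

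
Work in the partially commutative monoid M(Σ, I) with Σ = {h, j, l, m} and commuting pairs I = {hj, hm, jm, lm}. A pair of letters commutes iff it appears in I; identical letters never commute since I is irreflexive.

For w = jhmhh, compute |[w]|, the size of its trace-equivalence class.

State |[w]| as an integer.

20

0(j) covers ∅
1(h) covers ∅
2(m) covers ∅
3(h) covers 1:h
4(h) covers 3:h
floor of heap: 0:j, 1:h, 2:m
completions by unplaced set U, small U first (add the entries for U minus each lowest piece of U):
  |U|=1: {0}:1  {2}:1  {4}:1
  |U|=2: {0,2}:2  {0,4}:2  {2,4}:2  {3,4}:1
  |U|=3: {0,2,4}:6  {0,3,4}:3  {1,3,4}:1  {2,3,4}:3
  start at 0(j): 4
  start at 1(h): 12
  start at 2(m): 4
sum over floor = 20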